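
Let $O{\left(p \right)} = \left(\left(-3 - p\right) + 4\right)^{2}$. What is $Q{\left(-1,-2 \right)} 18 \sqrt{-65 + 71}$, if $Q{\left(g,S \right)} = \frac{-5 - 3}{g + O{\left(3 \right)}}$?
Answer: $- 48 \sqrt{6} \approx -117.58$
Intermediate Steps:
$O{\left(p \right)} = \left(1 - p\right)^{2}$
$Q{\left(g,S \right)} = - \frac{8}{4 + g}$ ($Q{\left(g,S \right)} = \frac{-5 - 3}{g + \left(-1 + 3\right)^{2}} = - \frac{8}{g + 2^{2}} = - \frac{8}{g + 4} = - \frac{8}{4 + g}$)
$Q{\left(-1,-2 \right)} 18 \sqrt{-65 + 71} = - \frac{8}{4 - 1} \cdot 18 \sqrt{-65 + 71} = - \frac{8}{3} \cdot 18 \sqrt{6} = \left(-8\right) \frac{1}{3} \cdot 18 \sqrt{6} = \left(- \frac{8}{3}\right) 18 \sqrt{6} = - 48 \sqrt{6}$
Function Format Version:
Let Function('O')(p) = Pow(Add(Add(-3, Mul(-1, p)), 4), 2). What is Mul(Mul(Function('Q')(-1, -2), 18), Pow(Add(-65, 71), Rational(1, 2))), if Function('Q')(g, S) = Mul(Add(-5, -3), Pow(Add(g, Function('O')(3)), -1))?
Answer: Mul(-48, Pow(6, Rational(1, 2))) ≈ -117.58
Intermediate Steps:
Function('O')(p) = Pow(Add(1, Mul(-1, p)), 2)
Function('Q')(g, S) = Mul(-8, Pow(Add(4, g), -1)) (Function('Q')(g, S) = Mul(Add(-5, -3), Pow(Add(g, Pow(Add(-1, 3), 2)), -1)) = Mul(-8, Pow(Add(g, Pow(2, 2)), -1)) = Mul(-8, Pow(Add(g, 4), -1)) = Mul(-8, Pow(Add(4, g), -1)))
Mul(Mul(Function('Q')(-1, -2), 18), Pow(Add(-65, 71), Rational(1, 2))) = Mul(Mul(Mul(-8, Pow(Add(4, -1), -1)), 18), Pow(Add(-65, 71), Rational(1, 2))) = Mul(Mul(Mul(-8, Pow(3, -1)), 18), Pow(6, Rational(1, 2))) = Mul(Mul(Mul(-8, Rational(1, 3)), 18), Pow(6, Rational(1, 2))) = Mul(Mul(Rational(-8, 3), 18), Pow(6, Rational(1, 2))) = Mul(-48, Pow(6, Rational(1, 2)))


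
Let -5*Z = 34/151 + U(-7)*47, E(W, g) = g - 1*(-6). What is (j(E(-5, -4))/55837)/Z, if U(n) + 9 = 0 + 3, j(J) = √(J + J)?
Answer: 755/1187876338 ≈ 6.3559e-7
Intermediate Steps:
E(W, g) = 6 + g (E(W, g) = g + 6 = 6 + g)
j(J) = √2*√J (j(J) = √(2*J) = √2*√J)
U(n) = -6 (U(n) = -9 + (0 + 3) = -9 + 3 = -6)
Z = 42548/755 (Z = -(34/151 - 6*47)/5 = -(34*(1/151) - 282)/5 = -(34/151 - 282)/5 = -⅕*(-42548/151) = 42548/755 ≈ 56.355)
(j(E(-5, -4))/55837)/Z = ((√2*√(6 - 4))/55837)/(42548/755) = ((√2*√2)*(1/55837))*(755/42548) = (2*(1/55837))*(755/42548) = (2/55837)*(755/42548) = 755/1187876338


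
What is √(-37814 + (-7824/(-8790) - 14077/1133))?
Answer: I*√104212578575728535/1659845 ≈ 194.49*I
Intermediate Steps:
√(-37814 + (-7824/(-8790) - 14077/1133)) = √(-37814 + (-7824*(-1/8790) - 14077*1/1133)) = √(-37814 + (1304/1465 - 14077/1133)) = √(-37814 - 19145373/1659845) = √(-62784524203/1659845) = I*√104212578575728535/1659845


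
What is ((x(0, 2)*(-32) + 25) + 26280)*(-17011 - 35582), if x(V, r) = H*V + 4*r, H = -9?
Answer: -1369995057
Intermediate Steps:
x(V, r) = -9*V + 4*r
((x(0, 2)*(-32) + 25) + 26280)*(-17011 - 35582) = (((-9*0 + 4*2)*(-32) + 25) + 26280)*(-17011 - 35582) = (((0 + 8)*(-32) + 25) + 26280)*(-52593) = ((8*(-32) + 25) + 26280)*(-52593) = ((-256 + 25) + 26280)*(-52593) = (-231 + 26280)*(-52593) = 26049*(-52593) = -1369995057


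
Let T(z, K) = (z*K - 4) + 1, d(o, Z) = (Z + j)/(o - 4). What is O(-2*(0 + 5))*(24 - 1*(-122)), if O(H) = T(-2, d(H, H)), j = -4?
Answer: -730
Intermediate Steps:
d(o, Z) = (-4 + Z)/(-4 + o) (d(o, Z) = (Z - 4)/(o - 4) = (-4 + Z)/(-4 + o))
T(z, K) = -3 + K*z (T(z, K) = (K*z - 4) + 1 = (-4 + K*z) + 1 = -3 + K*z)
O(H) = -5 (O(H) = -3 + ((-4 + H)/(-4 + H))*(-2) = -3 + 1*(-2) = -3 - 2 = -5)
O(-2*(0 + 5))*(24 - 1*(-122)) = -5*(24 - 1*(-122)) = -5*(24 + 122) = -5*146 = -730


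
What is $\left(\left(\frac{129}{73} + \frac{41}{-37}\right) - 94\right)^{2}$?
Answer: $\frac{63561468996}{7295401} \approx 8712.5$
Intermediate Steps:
$\left(\left(\frac{129}{73} + \frac{41}{-37}\right) - 94\right)^{2} = \left(\left(129 \cdot \frac{1}{73} + 41 \left(- \frac{1}{37}\right)\right) - 94\right)^{2} = \left(\left(\frac{129}{73} - \frac{41}{37}\right) - 94\right)^{2} = \left(\frac{1780}{2701} - 94\right)^{2} = \left(- \frac{252114}{2701}\right)^{2} = \frac{63561468996}{7295401}$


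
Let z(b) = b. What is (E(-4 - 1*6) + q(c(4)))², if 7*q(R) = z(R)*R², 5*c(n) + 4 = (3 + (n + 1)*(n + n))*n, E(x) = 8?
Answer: 460193997376/15625 ≈ 2.9452e+7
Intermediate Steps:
c(n) = -⅘ + n*(3 + 2*n*(1 + n))/5 (c(n) = -⅘ + ((3 + (n + 1)*(n + n))*n)/5 = -⅘ + ((3 + (1 + n)*(2*n))*n)/5 = -⅘ + ((3 + 2*n*(1 + n))*n)/5 = -⅘ + (n*(3 + 2*n*(1 + n)))/5 = -⅘ + n*(3 + 2*n*(1 + n))/5)
q(R) = R³/7 (q(R) = (R*R²)/7 = R³/7)
(E(-4 - 1*6) + q(c(4)))² = (8 + (-⅘ + (⅖)*4² + (⅖)*4³ + (⅗)*4)³/7)² = (8 + (-⅘ + (⅖)*16 + (⅖)*64 + 12/5)³/7)² = (8 + (-⅘ + 32/5 + 128/5 + 12/5)³/7)² = (8 + (168/5)³/7)² = (8 + (⅐)*(4741632/125))² = (8 + 677376/125)² = (678376/125)² = 460193997376/15625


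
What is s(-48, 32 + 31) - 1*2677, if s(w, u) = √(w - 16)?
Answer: -2677 + 8*I ≈ -2677.0 + 8.0*I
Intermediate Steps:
s(w, u) = √(-16 + w)
s(-48, 32 + 31) - 1*2677 = √(-16 - 48) - 1*2677 = √(-64) - 2677 = 8*I - 2677 = -2677 + 8*I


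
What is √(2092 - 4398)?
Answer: I*√2306 ≈ 48.021*I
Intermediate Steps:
√(2092 - 4398) = √(-2306) = I*√2306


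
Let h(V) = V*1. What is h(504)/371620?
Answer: 126/92905 ≈ 0.0013562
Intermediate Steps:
h(V) = V
h(504)/371620 = 504/371620 = 504*(1/371620) = 126/92905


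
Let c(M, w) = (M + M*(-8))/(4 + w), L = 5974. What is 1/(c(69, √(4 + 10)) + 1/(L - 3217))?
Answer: -14685221154/1773230467115 - 3671306667*√14/1773230467115 ≈ -0.016028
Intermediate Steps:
c(M, w) = -7*M/(4 + w) (c(M, w) = (M - 8*M)/(4 + w) = (-7*M)/(4 + w) = -7*M/(4 + w))
1/(c(69, √(4 + 10)) + 1/(L - 3217)) = 1/(-7*69/(4 + √(4 + 10)) + 1/(5974 - 3217)) = 1/(-7*69/(4 + √14) + 1/2757) = 1/(-483/(4 + √14) + 1/2757) = 1/(1/2757 - 483/(4 + √14))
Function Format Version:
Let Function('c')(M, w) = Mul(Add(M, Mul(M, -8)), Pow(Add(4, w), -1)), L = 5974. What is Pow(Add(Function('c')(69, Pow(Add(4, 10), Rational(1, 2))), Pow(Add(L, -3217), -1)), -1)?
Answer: Add(Rational(-14685221154, 1773230467115), Mul(Rational(-3671306667, 1773230467115), Pow(14, Rational(1, 2)))) ≈ -0.016028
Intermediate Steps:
Function('c')(M, w) = Mul(-7, M, Pow(Add(4, w), -1)) (Function('c')(M, w) = Mul(Add(M, Mul(-8, M)), Pow(Add(4, w), -1)) = Mul(Mul(-7, M), Pow(Add(4, w), -1)) = Mul(-7, M, Pow(Add(4, w), -1)))
Pow(Add(Function('c')(69, Pow(Add(4, 10), Rational(1, 2))), Pow(Add(L, -3217), -1)), -1) = Pow(Add(Mul(-7, 69, Pow(Add(4, Pow(Add(4, 10), Rational(1, 2))), -1)), Pow(Add(5974, -3217), -1)), -1) = Pow(Add(Mul(-7, 69, Pow(Add(4, Pow(14, Rational(1, 2))), -1)), Pow(2757, -1)), -1) = Pow(Add(Mul(-483, Pow(Add(4, Pow(14, Rational(1, 2))), -1)), Rational(1, 2757)), -1) = Pow(Add(Rational(1, 2757), Mul(-483, Pow(Add(4, Pow(14, Rational(1, 2))), -1))), -1)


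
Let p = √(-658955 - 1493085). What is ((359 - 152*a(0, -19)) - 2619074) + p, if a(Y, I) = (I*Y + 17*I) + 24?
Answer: -2573267 + 2*I*√538010 ≈ -2.5733e+6 + 1467.0*I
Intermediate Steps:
a(Y, I) = 24 + 17*I + I*Y (a(Y, I) = (17*I + I*Y) + 24 = 24 + 17*I + I*Y)
p = 2*I*√538010 (p = √(-2152040) = 2*I*√538010 ≈ 1467.0*I)
((359 - 152*a(0, -19)) - 2619074) + p = ((359 - 152*(24 + 17*(-19) - 19*0)) - 2619074) + 2*I*√538010 = ((359 - 152*(24 - 323 + 0)) - 2619074) + 2*I*√538010 = ((359 - 152*(-299)) - 2619074) + 2*I*√538010 = ((359 + 45448) - 2619074) + 2*I*√538010 = (45807 - 2619074) + 2*I*√538010 = -2573267 + 2*I*√538010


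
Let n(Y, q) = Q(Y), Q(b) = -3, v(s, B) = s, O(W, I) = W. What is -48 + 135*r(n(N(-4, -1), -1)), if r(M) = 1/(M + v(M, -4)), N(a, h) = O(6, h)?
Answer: -141/2 ≈ -70.500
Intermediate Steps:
N(a, h) = 6
n(Y, q) = -3
r(M) = 1/(2*M) (r(M) = 1/(M + M) = 1/(2*M))
-48 + 135*r(n(N(-4, -1), -1)) = -48 + 135*((½)/(-3)) = -48 + 135*((½)*(-⅓)) = -48 + 135*(-⅙) = -48 - 45/2 = -141/2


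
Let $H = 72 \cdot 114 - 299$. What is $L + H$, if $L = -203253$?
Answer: $-195344$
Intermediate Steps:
$H = 7909$ ($H = 8208 - 299 = 7909$)
$L + H = -203253 + 7909 = -195344$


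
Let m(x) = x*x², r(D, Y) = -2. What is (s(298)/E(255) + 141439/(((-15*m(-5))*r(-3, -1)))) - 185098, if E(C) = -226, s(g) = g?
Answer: -78451818857/423750 ≈ -1.8514e+5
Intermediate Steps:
m(x) = x³
(s(298)/E(255) + 141439/(((-15*m(-5))*r(-3, -1)))) - 185098 = (298/(-226) + 141439/((-15*(-5)³*(-2)))) - 185098 = (298*(-1/226) + 141439/((-15*(-125)*(-2)))) - 185098 = (-149/113 + 141439/((1875*(-2)))) - 185098 = (-149/113 + 141439/(-3750)) - 185098 = (-149/113 + 141439*(-1/3750)) - 185098 = (-149/113 - 141439/3750) - 185098 = -16541357/423750 - 185098 = -78451818857/423750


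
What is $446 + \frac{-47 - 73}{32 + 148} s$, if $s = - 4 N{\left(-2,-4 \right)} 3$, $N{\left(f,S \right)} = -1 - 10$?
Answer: $358$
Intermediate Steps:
$N{\left(f,S \right)} = -11$ ($N{\left(f,S \right)} = -1 - 10 = -11$)
$s = 132$ ($s = \left(-4\right) \left(-11\right) 3 = 44 \cdot 3 = 132$)
$446 + \frac{-47 - 73}{32 + 148} s = 446 + \frac{-47 - 73}{32 + 148} \cdot 132 = 446 + - \frac{120}{180} \cdot 132 = 446 + \left(-120\right) \frac{1}{180} \cdot 132 = 446 - 88 = 358$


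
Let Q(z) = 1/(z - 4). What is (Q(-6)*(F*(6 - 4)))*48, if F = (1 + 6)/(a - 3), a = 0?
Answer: 112/5 ≈ 22.400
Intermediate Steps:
Q(z) = 1/(-4 + z)
F = -7/3 (F = (1 + 6)/(0 - 3) = 7/(-3) = 7*(-⅓) = -7/3 ≈ -2.3333)
(Q(-6)*(F*(6 - 4)))*48 = ((-7*(6 - 4)/3)/(-4 - 6))*48 = ((-7/3*2)/(-10))*48 = -⅒*(-14/3)*48 = (7/15)*48 = 112/5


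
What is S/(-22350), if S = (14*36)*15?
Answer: -252/745 ≈ -0.33825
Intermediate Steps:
S = 7560 (S = 504*15 = 7560)
S/(-22350) = 7560/(-22350) = 7560*(-1/22350) = -252/745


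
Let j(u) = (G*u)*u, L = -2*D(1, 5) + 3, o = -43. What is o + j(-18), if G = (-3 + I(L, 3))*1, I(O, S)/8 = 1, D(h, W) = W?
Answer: 1577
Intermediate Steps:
L = -7 (L = -2*5 + 3 = -10 + 3 = -7)
I(O, S) = 8 (I(O, S) = 8*1 = 8)
G = 5 (G = (-3 + 8)*1 = 5*1 = 5)
j(u) = 5*u² (j(u) = (5*u)*u = 5*u²)
o + j(-18) = -43 + 5*(-18)² = -43 + 5*324 = -43 + 1620 = 1577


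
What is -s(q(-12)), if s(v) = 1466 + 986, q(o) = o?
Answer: -2452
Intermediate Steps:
s(v) = 2452
-s(q(-12)) = -1*2452 = -2452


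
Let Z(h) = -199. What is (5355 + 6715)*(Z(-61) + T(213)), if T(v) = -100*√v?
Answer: -2401930 - 1207000*√213 ≈ -2.0018e+7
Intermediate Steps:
(5355 + 6715)*(Z(-61) + T(213)) = (5355 + 6715)*(-199 - 100*√213) = 12070*(-199 - 100*√213) = -2401930 - 1207000*√213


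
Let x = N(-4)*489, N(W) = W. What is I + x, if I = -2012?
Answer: -3968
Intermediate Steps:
x = -1956 (x = -4*489 = -1956)
I + x = -2012 - 1956 = -3968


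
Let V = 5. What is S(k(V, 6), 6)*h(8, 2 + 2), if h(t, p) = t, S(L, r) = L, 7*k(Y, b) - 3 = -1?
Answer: 16/7 ≈ 2.2857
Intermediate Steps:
k(Y, b) = 2/7 (k(Y, b) = 3/7 + (⅐)*(-1) = 3/7 - ⅐ = 2/7)
S(k(V, 6), 6)*h(8, 2 + 2) = (2/7)*8 = 16/7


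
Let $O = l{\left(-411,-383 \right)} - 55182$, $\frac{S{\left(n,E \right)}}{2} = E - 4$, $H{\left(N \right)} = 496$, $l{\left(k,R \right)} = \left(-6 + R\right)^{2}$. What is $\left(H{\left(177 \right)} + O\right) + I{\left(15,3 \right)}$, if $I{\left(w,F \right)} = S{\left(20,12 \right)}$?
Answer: $96651$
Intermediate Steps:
$S{\left(n,E \right)} = -8 + 2 E$ ($S{\left(n,E \right)} = 2 \left(E - 4\right) = 2 \left(-4 + E\right) = -8 + 2 E$)
$O = 96139$ ($O = \left(-6 - 383\right)^{2} - 55182 = \left(-389\right)^{2} - 55182 = 151321 - 55182 = 96139$)
$I{\left(w,F \right)} = 16$ ($I{\left(w,F \right)} = -8 + 2 \cdot 12 = -8 + 24 = 16$)
$\left(H{\left(177 \right)} + O\right) + I{\left(15,3 \right)} = \left(496 + 96139\right) + 16 = 96635 + 16 = 96651$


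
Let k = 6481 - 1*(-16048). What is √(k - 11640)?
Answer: √10889 ≈ 104.35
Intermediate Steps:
k = 22529 (k = 6481 + 16048 = 22529)
√(k - 11640) = √(22529 - 11640) = √10889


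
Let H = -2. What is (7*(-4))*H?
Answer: 56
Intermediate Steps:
(7*(-4))*H = (7*(-4))*(-2) = -28*(-2) = 56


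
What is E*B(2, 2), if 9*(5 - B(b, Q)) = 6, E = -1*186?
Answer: -806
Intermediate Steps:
E = -186
B(b, Q) = 13/3 (B(b, Q) = 5 - 1/9*6 = 5 - 2/3 = 13/3)
E*B(2, 2) = -186*13/3 = -806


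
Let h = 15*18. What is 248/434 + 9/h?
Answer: 127/210 ≈ 0.60476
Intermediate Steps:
h = 270
248/434 + 9/h = 248/434 + 9/270 = 248*(1/434) + 9*(1/270) = 4/7 + 1/30 = 127/210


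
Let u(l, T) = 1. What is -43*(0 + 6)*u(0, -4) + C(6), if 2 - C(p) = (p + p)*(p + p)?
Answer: -400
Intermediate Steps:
C(p) = 2 - 4*p² (C(p) = 2 - (p + p)*(p + p) = 2 - 2*p*2*p = 2 - 4*p²)
-43*(0 + 6)*u(0, -4) + C(6) = -43*(0 + 6) + (2 - 4*6²) = -258 + (2 - 4*36) = -43*6 + (2 - 144) = -258 - 142 = -400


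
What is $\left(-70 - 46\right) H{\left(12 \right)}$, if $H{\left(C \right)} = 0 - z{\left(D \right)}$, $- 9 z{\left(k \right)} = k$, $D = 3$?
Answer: $- \frac{116}{3} \approx -38.667$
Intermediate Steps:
$z{\left(k \right)} = - \frac{k}{9}$
$H{\left(C \right)} = \frac{1}{3}$ ($H{\left(C \right)} = 0 - \left(- \frac{1}{9}\right) 3 = 0 - - \frac{1}{3} = 0 + \frac{1}{3} = \frac{1}{3}$)
$\left(-70 - 46\right) H{\left(12 \right)} = \left(-70 - 46\right) \frac{1}{3} = \left(-116\right) \frac{1}{3} = - \frac{116}{3}$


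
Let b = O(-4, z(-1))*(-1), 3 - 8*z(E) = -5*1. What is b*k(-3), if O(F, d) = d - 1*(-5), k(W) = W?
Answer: 18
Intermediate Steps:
z(E) = 1 (z(E) = 3/8 - (-5)/8 = 3/8 - ⅛*(-5) = 3/8 + 5/8 = 1)
O(F, d) = 5 + d (O(F, d) = d + 5 = 5 + d)
b = -6 (b = (5 + 1)*(-1) = 6*(-1) = -6)
b*k(-3) = -6*(-3) = 18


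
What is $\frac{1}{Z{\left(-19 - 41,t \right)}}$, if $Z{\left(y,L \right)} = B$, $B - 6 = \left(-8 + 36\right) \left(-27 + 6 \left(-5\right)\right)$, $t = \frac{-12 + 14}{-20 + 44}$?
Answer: $- \frac{1}{1590} \approx -0.00062893$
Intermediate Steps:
$t = \frac{1}{12}$ ($t = \frac{2}{24} = 2 \cdot \frac{1}{24} = \frac{1}{12} \approx 0.083333$)
$B = -1590$ ($B = 6 + \left(-8 + 36\right) \left(-27 + 6 \left(-5\right)\right) = 6 + 28 \left(-27 - 30\right) = 6 + 28 \left(-57\right) = 6 - 1596 = -1590$)
$Z{\left(y,L \right)} = -1590$
$\frac{1}{Z{\left(-19 - 41,t \right)}} = \frac{1}{-1590} = - \frac{1}{1590}$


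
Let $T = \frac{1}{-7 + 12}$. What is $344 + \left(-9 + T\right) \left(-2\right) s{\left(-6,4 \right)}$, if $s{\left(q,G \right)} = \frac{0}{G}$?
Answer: $344$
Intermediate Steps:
$s{\left(q,G \right)} = 0$
$T = \frac{1}{5} \approx 0.2$
$344 + \left(-9 + T\right) \left(-2\right) s{\left(-6,4 \right)} = 344 + \left(-9 + \frac{1}{5}\right) \left(-2\right) 0 = 344 + \left(- \frac{44}{5}\right) \left(-2\right) 0 = 344 + \frac{88}{5} \cdot 0 = 344 + 0 = 344$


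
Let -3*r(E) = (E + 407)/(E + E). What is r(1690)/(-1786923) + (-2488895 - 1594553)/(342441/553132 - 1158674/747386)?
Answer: 1699307838720916573306058783/387517635976579431180 ≈ 4.3851e+6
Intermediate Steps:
r(E) = -(407 + E)/(6*E) (r(E) = -(E + 407)/(3*(E + E)) = -(407 + E)/(3*(2*E)) = -(407 + E)*1/(2*E)/3 = -(407 + E)/(6*E))
r(1690)/(-1786923) + (-2488895 - 1594553)/(342441/553132 - 1158674/747386) = ((⅙)*(-407 - 1*1690)/1690)/(-1786923) + (-2488895 - 1594553)/(342441/553132 - 1158674/747386) = ((⅙)*(1/1690)*(-407 - 1690))*(-1/1786923) - 4083448/(342441*(1/553132) - 1158674*1/747386) = ((⅙)*(1/1690)*(-2097))*(-1/1786923) - 4083448/(342441/553132 - 579337/373693) = -699/3380*(-1/1786923) - 4083448/(-192482028871/206701556476) = 233/2013266580 - 4083448*(-206701556476/192482028871) = 233/2013266580 + 844055057388809248/192482028871 = 1699307838720916573306058783/387517635976579431180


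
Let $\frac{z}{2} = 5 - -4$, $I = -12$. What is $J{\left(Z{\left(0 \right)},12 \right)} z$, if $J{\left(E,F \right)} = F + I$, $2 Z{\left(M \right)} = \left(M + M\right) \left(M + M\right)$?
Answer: $0$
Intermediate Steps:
$z = 18$ ($z = 2 \left(5 - -4\right) = 2 \left(5 + 4\right) = 2 \cdot 9 = 18$)
$Z{\left(M \right)} = 2 M^{2}$ ($Z{\left(M \right)} = \frac{\left(M + M\right) \left(M + M\right)}{2} = \frac{2 M 2 M}{2} = \frac{4 M^{2}}{2} = 2 M^{2}$)
$J{\left(E,F \right)} = -12 + F$ ($J{\left(E,F \right)} = F - 12 = -12 + F$)
$J{\left(Z{\left(0 \right)},12 \right)} z = \left(-12 + 12\right) 18 = 0 \cdot 18 = 0$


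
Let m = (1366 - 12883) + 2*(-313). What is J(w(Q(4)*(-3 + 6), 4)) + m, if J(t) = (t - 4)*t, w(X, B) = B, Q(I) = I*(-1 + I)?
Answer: -12143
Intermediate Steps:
m = -12143 (m = -11517 - 626 = -12143)
J(t) = t*(-4 + t) (J(t) = (-4 + t)*t = t*(-4 + t))
J(w(Q(4)*(-3 + 6), 4)) + m = 4*(-4 + 4) - 12143 = 4*0 - 12143 = 0 - 12143 = -12143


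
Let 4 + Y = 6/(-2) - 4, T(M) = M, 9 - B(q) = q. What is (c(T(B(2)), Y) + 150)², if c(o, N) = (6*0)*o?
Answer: 22500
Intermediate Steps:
B(q) = 9 - q
Y = -11 (Y = -4 + (6/(-2) - 4) = -4 + (6*(-½) - 4) = -4 + (-3 - 4) = -4 - 7 = -11)
c(o, N) = 0 (c(o, N) = 0*o = 0)
(c(T(B(2)), Y) + 150)² = (0 + 150)² = 150² = 22500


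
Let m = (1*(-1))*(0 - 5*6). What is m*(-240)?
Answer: -7200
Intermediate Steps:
m = 30 (m = -(0 - 30) = -1*(-30) = 30)
m*(-240) = 30*(-240) = -7200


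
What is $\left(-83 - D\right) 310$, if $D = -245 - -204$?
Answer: $-13020$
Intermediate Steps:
$D = -41$ ($D = -245 + 204 = -41$)
$\left(-83 - D\right) 310 = \left(-83 - -41\right) 310 = \left(-83 + 41\right) 310 = \left(-42\right) 310 = -13020$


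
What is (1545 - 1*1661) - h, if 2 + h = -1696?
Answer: 1582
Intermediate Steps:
h = -1698 (h = -2 - 1696 = -1698)
(1545 - 1*1661) - h = (1545 - 1*1661) - 1*(-1698) = (1545 - 1661) + 1698 = -116 + 1698 = 1582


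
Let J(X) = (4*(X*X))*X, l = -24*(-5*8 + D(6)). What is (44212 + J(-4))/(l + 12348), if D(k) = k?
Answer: 3663/1097 ≈ 3.3391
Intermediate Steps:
l = 816 (l = -24*(-5*8 + 6) = -24*(-40 + 6) = -24*(-34) = 816)
J(X) = 4*X³ (J(X) = (4*X²)*X = 4*X³)
(44212 + J(-4))/(l + 12348) = (44212 + 4*(-4)³)/(816 + 12348) = (44212 + 4*(-64))/13164 = (44212 - 256)*(1/13164) = 43956*(1/13164) = 3663/1097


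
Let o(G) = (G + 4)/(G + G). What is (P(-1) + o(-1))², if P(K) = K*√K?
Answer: 5/4 + 3*I ≈ 1.25 + 3.0*I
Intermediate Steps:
P(K) = K^(3/2)
o(G) = (4 + G)/(2*G) (o(G) = (4 + G)/((2*G)) = (4 + G)*(1/(2*G)) = (4 + G)/(2*G))
(P(-1) + o(-1))² = ((-1)^(3/2) + (½)*(4 - 1)/(-1))² = (-I + (½)*(-1)*3)² = (-I - 3/2)² = (-3/2 - I)²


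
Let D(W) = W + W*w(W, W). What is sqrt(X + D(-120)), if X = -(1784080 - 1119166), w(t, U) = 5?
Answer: I*sqrt(665634) ≈ 815.86*I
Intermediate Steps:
D(W) = 6*W (D(W) = W + W*5 = W + 5*W = 6*W)
X = -664914 (X = -1*664914 = -664914)
sqrt(X + D(-120)) = sqrt(-664914 + 6*(-120)) = sqrt(-664914 - 720) = sqrt(-665634) = I*sqrt(665634)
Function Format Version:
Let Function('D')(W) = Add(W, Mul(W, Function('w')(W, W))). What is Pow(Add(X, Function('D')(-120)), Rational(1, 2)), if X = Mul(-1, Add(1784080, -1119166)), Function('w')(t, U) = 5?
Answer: Mul(I, Pow(665634, Rational(1, 2))) ≈ Mul(815.86, I)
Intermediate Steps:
Function('D')(W) = Mul(6, W) (Function('D')(W) = Add(W, Mul(W, 5)) = Add(W, Mul(5, W)) = Mul(6, W))
X = -664914 (X = Mul(-1, 664914) = -664914)
Pow(Add(X, Function('D')(-120)), Rational(1, 2)) = Pow(Add(-664914, Mul(6, -120)), Rational(1, 2)) = Pow(Add(-664914, -720), Rational(1, 2)) = Pow(-665634, Rational(1, 2)) = Mul(I, Pow(665634, Rational(1, 2)))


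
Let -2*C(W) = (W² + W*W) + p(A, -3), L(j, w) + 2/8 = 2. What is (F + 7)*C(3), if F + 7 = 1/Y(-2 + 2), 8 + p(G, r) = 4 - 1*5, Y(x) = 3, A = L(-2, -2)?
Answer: -3/2 ≈ -1.5000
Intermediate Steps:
L(j, w) = 7/4 (L(j, w) = -¼ + 2 = 7/4)
A = 7/4 ≈ 1.7500
p(G, r) = -9 (p(G, r) = -8 + (4 - 1*5) = -8 + (4 - 5) = -8 - 1 = -9)
F = -20/3 (F = -7 + 1/3 = -7 + ⅓ = -20/3 ≈ -6.6667)
C(W) = 9/2 - W² (C(W) = -((W² + W*W) - 9)/2 = -((W² + W²) - 9)/2 = -(2*W² - 9)/2 = -(-9 + 2*W²)/2 = 9/2 - W²)
(F + 7)*C(3) = (-20/3 + 7)*(9/2 - 1*3²) = (9/2 - 1*9)/3 = (9/2 - 9)/3 = (⅓)*(-9/2) = -3/2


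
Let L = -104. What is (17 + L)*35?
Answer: -3045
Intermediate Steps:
(17 + L)*35 = (17 - 104)*35 = -87*35 = -3045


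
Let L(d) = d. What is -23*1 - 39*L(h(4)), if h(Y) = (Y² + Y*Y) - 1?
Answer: -1232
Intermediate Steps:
h(Y) = -1 + 2*Y² (h(Y) = (Y² + Y²) - 1 = 2*Y² - 1 = -1 + 2*Y²)
-23*1 - 39*L(h(4)) = -23*1 - 39*(-1 + 2*4²) = -23 - 39*(-1 + 2*16) = -23 - 39*(-1 + 32) = -23 - 39*31 = -23 - 1209 = -1232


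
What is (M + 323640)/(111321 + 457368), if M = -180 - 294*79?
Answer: 9098/17233 ≈ 0.52794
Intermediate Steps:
M = -23406 (M = -180 - 23226 = -23406)
(M + 323640)/(111321 + 457368) = (-23406 + 323640)/(111321 + 457368) = 300234/568689 = 300234*(1/568689) = 9098/17233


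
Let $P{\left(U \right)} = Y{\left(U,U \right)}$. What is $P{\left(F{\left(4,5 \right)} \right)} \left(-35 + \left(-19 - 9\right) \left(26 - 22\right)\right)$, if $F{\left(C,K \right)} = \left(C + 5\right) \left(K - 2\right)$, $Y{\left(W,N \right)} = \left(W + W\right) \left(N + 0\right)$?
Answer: $-214326$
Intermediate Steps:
$Y{\left(W,N \right)} = 2 N W$ ($Y{\left(W,N \right)} = 2 W N = 2 N W$)
$F{\left(C,K \right)} = \left(-2 + K\right) \left(5 + C\right)$ ($F{\left(C,K \right)} = \left(5 + C\right) \left(-2 + K\right) = \left(-2 + K\right) \left(5 + C\right)$)
$P{\left(U \right)} = 2 U^{2}$ ($P{\left(U \right)} = 2 U U = 2 U^{2}$)
$P{\left(F{\left(4,5 \right)} \right)} \left(-35 + \left(-19 - 9\right) \left(26 - 22\right)\right) = 2 \left(-10 - 8 + 5 \cdot 5 + 4 \cdot 5\right)^{2} \left(-35 + \left(-19 - 9\right) \left(26 - 22\right)\right) = 2 \left(-10 - 8 + 25 + 20\right)^{2} \left(-35 - 112\right) = 2 \cdot 27^{2} \left(-35 - 112\right) = 2 \cdot 729 \left(-147\right) = 1458 \left(-147\right) = -214326$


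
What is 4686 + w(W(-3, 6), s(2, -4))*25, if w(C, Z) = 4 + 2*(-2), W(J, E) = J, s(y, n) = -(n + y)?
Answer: 4686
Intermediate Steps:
s(y, n) = -n - y
w(C, Z) = 0 (w(C, Z) = 4 - 4 = 0)
4686 + w(W(-3, 6), s(2, -4))*25 = 4686 + 0*25 = 4686 + 0 = 4686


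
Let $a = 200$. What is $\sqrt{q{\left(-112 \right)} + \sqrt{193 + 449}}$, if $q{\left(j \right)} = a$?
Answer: $\sqrt{200 + \sqrt{642}} \approx 15.011$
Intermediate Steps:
$q{\left(j \right)} = 200$
$\sqrt{q{\left(-112 \right)} + \sqrt{193 + 449}} = \sqrt{200 + \sqrt{193 + 449}} = \sqrt{200 + \sqrt{642}}$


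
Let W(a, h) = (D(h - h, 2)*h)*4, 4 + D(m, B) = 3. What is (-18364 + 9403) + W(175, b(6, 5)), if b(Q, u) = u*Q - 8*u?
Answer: -8921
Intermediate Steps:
D(m, B) = -1 (D(m, B) = -4 + 3 = -1)
b(Q, u) = -8*u + Q*u (b(Q, u) = Q*u - 8*u = -8*u + Q*u)
W(a, h) = -4*h (W(a, h) = -h*4 = -4*h)
(-18364 + 9403) + W(175, b(6, 5)) = (-18364 + 9403) - 20*(-8 + 6) = -8961 - 20*(-2) = -8961 - 4*(-10) = -8961 + 40 = -8921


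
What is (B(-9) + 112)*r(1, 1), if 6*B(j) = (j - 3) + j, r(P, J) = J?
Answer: 217/2 ≈ 108.50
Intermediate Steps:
B(j) = -½ + j/3 (B(j) = ((j - 3) + j)/6 = ((-3 + j) + j)/6 = (-3 + 2*j)/6 = -½ + j/3)
(B(-9) + 112)*r(1, 1) = ((-½ + (⅓)*(-9)) + 112)*1 = ((-½ - 3) + 112)*1 = (-7/2 + 112)*1 = (217/2)*1 = 217/2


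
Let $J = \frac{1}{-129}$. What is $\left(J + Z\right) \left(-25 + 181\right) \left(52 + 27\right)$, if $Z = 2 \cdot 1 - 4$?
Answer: $- \frac{1063972}{43} \approx -24744.0$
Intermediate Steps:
$J = - \frac{1}{129} \approx -0.0077519$
$Z = -2$ ($Z = 2 - 4 = -2$)
$\left(J + Z\right) \left(-25 + 181\right) \left(52 + 27\right) = \left(- \frac{1}{129} - 2\right) \left(-25 + 181\right) \left(52 + 27\right) = - \frac{259 \cdot 156 \cdot 79}{129} = \left(- \frac{259}{129}\right) 12324 = - \frac{1063972}{43}$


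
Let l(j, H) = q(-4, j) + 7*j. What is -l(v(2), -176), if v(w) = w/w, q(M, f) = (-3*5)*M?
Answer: -67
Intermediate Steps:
q(M, f) = -15*M
v(w) = 1
l(j, H) = 60 + 7*j (l(j, H) = -15*(-4) + 7*j = 60 + 7*j)
-l(v(2), -176) = -(60 + 7*1) = -(60 + 7) = -1*67 = -67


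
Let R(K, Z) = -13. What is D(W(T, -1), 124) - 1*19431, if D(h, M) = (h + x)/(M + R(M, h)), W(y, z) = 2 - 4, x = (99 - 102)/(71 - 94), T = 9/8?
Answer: -49607386/2553 ≈ -19431.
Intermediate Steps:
T = 9/8 (T = 9*(1/8) = 9/8 ≈ 1.1250)
x = 3/23 (x = -3/(-23) = -3*(-1/23) = 3/23 ≈ 0.13043)
W(y, z) = -2
D(h, M) = (3/23 + h)/(-13 + M) (D(h, M) = (h + 3/23)/(M - 13) = (3/23 + h)/(-13 + M))
D(W(T, -1), 124) - 1*19431 = (3/23 - 2)/(-13 + 124) - 1*19431 = -43/23/111 - 19431 = (1/111)*(-43/23) - 19431 = -43/2553 - 19431 = -49607386/2553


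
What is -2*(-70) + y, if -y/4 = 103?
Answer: -272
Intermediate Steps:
y = -412 (y = -4*103 = -412)
-2*(-70) + y = -2*(-70) - 412 = 140 - 412 = -272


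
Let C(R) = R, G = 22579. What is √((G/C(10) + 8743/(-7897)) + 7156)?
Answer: √58700632139410/78970 ≈ 97.020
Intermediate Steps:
√((G/C(10) + 8743/(-7897)) + 7156) = √((22579/10 + 8743/(-7897)) + 7156) = √((22579*(⅒) + 8743*(-1/7897)) + 7156) = √((22579/10 - 8743/7897) + 7156) = √(178218933/78970 + 7156) = √(743328253/78970) = √58700632139410/78970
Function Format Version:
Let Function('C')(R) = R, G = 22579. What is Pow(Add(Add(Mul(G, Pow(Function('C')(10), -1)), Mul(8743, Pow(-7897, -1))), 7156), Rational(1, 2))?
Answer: Mul(Rational(1, 78970), Pow(58700632139410, Rational(1, 2))) ≈ 97.020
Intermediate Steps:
Pow(Add(Add(Mul(G, Pow(Function('C')(10), -1)), Mul(8743, Pow(-7897, -1))), 7156), Rational(1, 2)) = Pow(Add(Add(Mul(22579, Pow(10, -1)), Mul(8743, Pow(-7897, -1))), 7156), Rational(1, 2)) = Pow(Add(Add(Mul(22579, Rational(1, 10)), Mul(8743, Rational(-1, 7897))), 7156), Rational(1, 2)) = Pow(Add(Add(Rational(22579, 10), Rational(-8743, 7897)), 7156), Rational(1, 2)) = Pow(Add(Rational(178218933, 78970), 7156), Rational(1, 2)) = Pow(Rational(743328253, 78970), Rational(1, 2)) = Mul(Rational(1, 78970), Pow(58700632139410, Rational(1, 2)))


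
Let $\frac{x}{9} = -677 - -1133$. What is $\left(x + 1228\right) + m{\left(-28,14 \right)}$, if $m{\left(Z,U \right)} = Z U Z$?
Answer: $16308$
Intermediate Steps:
$x = 4104$ ($x = 9 \left(-677 - -1133\right) = 9 \left(-677 + 1133\right) = 9 \cdot 456 = 4104$)
$m{\left(Z,U \right)} = U Z^{2}$ ($m{\left(Z,U \right)} = U Z Z = U Z^{2}$)
$\left(x + 1228\right) + m{\left(-28,14 \right)} = \left(4104 + 1228\right) + 14 \left(-28\right)^{2} = 5332 + 14 \cdot 784 = 5332 + 10976 = 16308$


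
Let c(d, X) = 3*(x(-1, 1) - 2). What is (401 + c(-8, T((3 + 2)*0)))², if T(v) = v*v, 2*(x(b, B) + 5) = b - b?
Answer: 144400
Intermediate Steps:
x(b, B) = -5 (x(b, B) = -5 + (b - b)/2 = -5 + (½)*0 = -5 + 0 = -5)
T(v) = v²
c(d, X) = -21 (c(d, X) = 3*(-5 - 2) = 3*(-7) = -21)
(401 + c(-8, T((3 + 2)*0)))² = (401 - 21)² = 380² = 144400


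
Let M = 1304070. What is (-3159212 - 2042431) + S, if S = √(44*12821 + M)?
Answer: -5201643 + √1868194 ≈ -5.2003e+6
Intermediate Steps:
S = √1868194 (S = √(44*12821 + 1304070) = √(564124 + 1304070) = √1868194 ≈ 1366.8)
(-3159212 - 2042431) + S = (-3159212 - 2042431) + √1868194 = -5201643 + √1868194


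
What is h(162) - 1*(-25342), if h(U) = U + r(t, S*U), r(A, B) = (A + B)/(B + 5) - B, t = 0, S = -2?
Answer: 8239456/319 ≈ 25829.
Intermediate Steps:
r(A, B) = -B + (A + B)/(5 + B) (r(A, B) = (A + B)/(5 + B) - B = -B + (A + B)/(5 + B))
h(U) = U + (-4*U² + 8*U)/(5 - 2*U) (h(U) = U + (0 - (-2*U)² - (-8)*U)/(5 - 2*U) = U + (0 - 4*U² + 8*U)/(5 - 2*U) = U + (-4*U² + 8*U)/(5 - 2*U))
h(162) - 1*(-25342) = 162*(-13 + 6*162)/(-5 + 2*162) - 1*(-25342) = 162*(-13 + 972)/(-5 + 324) + 25342 = 162*959/319 + 25342 = 162*(1/319)*959 + 25342 = 155358/319 + 25342 = 8239456/319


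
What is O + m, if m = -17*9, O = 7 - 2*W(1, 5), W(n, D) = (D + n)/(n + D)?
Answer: -148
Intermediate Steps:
W(n, D) = 1 (W(n, D) = (D + n)/(D + n) = 1)
O = 5 (O = 7 - 2*1 = 7 - 2 = 5)
m = -153
O + m = 5 - 153 = -148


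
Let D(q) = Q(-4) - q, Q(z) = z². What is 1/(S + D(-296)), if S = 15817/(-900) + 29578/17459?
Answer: 15713100/4652958397 ≈ 0.0033770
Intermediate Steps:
D(q) = 16 - q (D(q) = (-4)² - q = 16 - q)
S = -249528803/15713100 (S = 15817*(-1/900) + 29578*(1/17459) = -15817/900 + 29578/17459 = -249528803/15713100 ≈ -15.880)
1/(S + D(-296)) = 1/(-249528803/15713100 + (16 - 1*(-296))) = 1/(-249528803/15713100 + (16 + 296)) = 1/(-249528803/15713100 + 312) = 1/(4652958397/15713100) = 15713100/4652958397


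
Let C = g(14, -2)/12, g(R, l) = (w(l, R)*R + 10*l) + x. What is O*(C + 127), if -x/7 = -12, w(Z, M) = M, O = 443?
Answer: 197578/3 ≈ 65859.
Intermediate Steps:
x = 84 (x = -7*(-12) = 84)
g(R, l) = 84 + R² + 10*l (g(R, l) = (R*R + 10*l) + 84 = (R² + 10*l) + 84 = 84 + R² + 10*l)
C = 65/3 (C = (84 + 14² + 10*(-2))/12 = (84 + 196 - 20)*(1/12) = 260*(1/12) = 65/3 ≈ 21.667)
O*(C + 127) = 443*(65/3 + 127) = 443*(446/3) = 197578/3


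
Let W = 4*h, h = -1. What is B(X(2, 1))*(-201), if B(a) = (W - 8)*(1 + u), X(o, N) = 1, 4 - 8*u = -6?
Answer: 5427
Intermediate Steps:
u = 5/4 (u = 1/2 - 1/8*(-6) = 1/2 + 3/4 = 5/4 ≈ 1.2500)
W = -4 (W = 4*(-1) = -4)
B(a) = -27 (B(a) = (-4 - 8)*(1 + 5/4) = -12*9/4 = -27)
B(X(2, 1))*(-201) = -27*(-201) = 5427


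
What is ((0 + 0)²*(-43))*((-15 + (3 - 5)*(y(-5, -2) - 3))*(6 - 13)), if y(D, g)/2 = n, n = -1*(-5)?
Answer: 0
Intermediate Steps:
n = 5
y(D, g) = 10 (y(D, g) = 2*5 = 10)
((0 + 0)²*(-43))*((-15 + (3 - 5)*(y(-5, -2) - 3))*(6 - 13)) = ((0 + 0)²*(-43))*((-15 + (3 - 5)*(10 - 3))*(6 - 13)) = (0²*(-43))*((-15 - 2*7)*(-7)) = (0*(-43))*((-15 - 14)*(-7)) = 0*(-29*(-7)) = 0*203 = 0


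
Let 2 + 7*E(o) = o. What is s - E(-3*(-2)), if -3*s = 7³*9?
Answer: -7207/7 ≈ -1029.6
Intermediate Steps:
E(o) = -2/7 + o/7
s = -1029 (s = -7³*9/3 = -343*9/3 = -⅓*3087 = -1029)
s - E(-3*(-2)) = -1029 - (-2/7 + (-3*(-2))/7) = -1029 - (-2/7 + (⅐)*6) = -1029 - (-2/7 + 6/7) = -1029 - 1*4/7 = -1029 - 4/7 = -7207/7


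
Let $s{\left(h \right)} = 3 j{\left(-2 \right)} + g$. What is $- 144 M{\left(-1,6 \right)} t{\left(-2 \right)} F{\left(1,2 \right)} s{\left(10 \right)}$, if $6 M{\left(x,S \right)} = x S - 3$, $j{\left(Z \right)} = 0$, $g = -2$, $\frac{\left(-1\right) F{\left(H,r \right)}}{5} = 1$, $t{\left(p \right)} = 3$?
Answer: $6480$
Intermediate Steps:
$F{\left(H,r \right)} = -5$ ($F{\left(H,r \right)} = \left(-5\right) 1 = -5$)
$s{\left(h \right)} = -2$ ($s{\left(h \right)} = 3 \cdot 0 - 2 = 0 - 2 = -2$)
$M{\left(x,S \right)} = - \frac{1}{2} + \frac{S x}{6}$ ($M{\left(x,S \right)} = \frac{x S - 3}{6} = \frac{S x - 3}{6} = \frac{-3 + S x}{6} = - \frac{1}{2} + \frac{S x}{6}$)
$- 144 M{\left(-1,6 \right)} t{\left(-2 \right)} F{\left(1,2 \right)} s{\left(10 \right)} = - 144 \left(- \frac{1}{2} + \frac{1}{6} \cdot 6 \left(-1\right)\right) 3 \left(-5\right) \left(-2\right) = - 144 \left(- \frac{1}{2} - 1\right) 3 \left(-5\right) \left(-2\right) = - 144 \left(- \frac{3}{2}\right) 3 \left(-5\right) \left(-2\right) = - 144 \left(\left(- \frac{9}{2}\right) \left(-5\right)\right) \left(-2\right) = \left(-144\right) \frac{45}{2} \left(-2\right) = \left(-3240\right) \left(-2\right) = 6480$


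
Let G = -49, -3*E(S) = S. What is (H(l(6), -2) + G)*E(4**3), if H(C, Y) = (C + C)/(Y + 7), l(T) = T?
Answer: 14912/15 ≈ 994.13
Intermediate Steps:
E(S) = -S/3
H(C, Y) = 2*C/(7 + Y) (H(C, Y) = (2*C)/(7 + Y) = 2*C/(7 + Y))
(H(l(6), -2) + G)*E(4**3) = (2*6/(7 - 2) - 49)*(-1/3*4**3) = (2*6/5 - 49)*(-1/3*64) = (2*6*(1/5) - 49)*(-64/3) = (12/5 - 49)*(-64/3) = -233/5*(-64/3) = 14912/15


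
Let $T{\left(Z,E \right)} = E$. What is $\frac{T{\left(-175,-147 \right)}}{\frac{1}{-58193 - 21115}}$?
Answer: $11658276$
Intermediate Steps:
$\frac{T{\left(-175,-147 \right)}}{\frac{1}{-58193 - 21115}} = - \frac{147}{\frac{1}{-58193 - 21115}} = - \frac{147}{\frac{1}{-79308}} = - \frac{147}{- \frac{1}{79308}} = \left(-147\right) \left(-79308\right) = 11658276$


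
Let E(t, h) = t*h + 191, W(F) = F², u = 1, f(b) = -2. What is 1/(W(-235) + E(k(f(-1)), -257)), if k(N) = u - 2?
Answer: 1/55673 ≈ 1.7962e-5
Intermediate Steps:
k(N) = -1 (k(N) = 1 - 2 = -1)
E(t, h) = 191 + h*t (E(t, h) = h*t + 191 = 191 + h*t)
1/(W(-235) + E(k(f(-1)), -257)) = 1/((-235)² + (191 - 257*(-1))) = 1/(55225 + (191 + 257)) = 1/(55225 + 448) = 1/55673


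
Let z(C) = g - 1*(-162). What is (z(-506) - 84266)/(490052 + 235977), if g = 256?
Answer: -83848/726029 ≈ -0.11549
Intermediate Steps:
z(C) = 418 (z(C) = 256 - 1*(-162) = 256 + 162 = 418)
(z(-506) - 84266)/(490052 + 235977) = (418 - 84266)/(490052 + 235977) = -83848/726029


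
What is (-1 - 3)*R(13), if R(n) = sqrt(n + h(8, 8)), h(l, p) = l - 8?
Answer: -4*sqrt(13) ≈ -14.422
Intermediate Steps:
h(l, p) = -8 + l
R(n) = sqrt(n) (R(n) = sqrt(n + (-8 + 8)) = sqrt(n + 0) = sqrt(n))
(-1 - 3)*R(13) = (-1 - 3)*sqrt(13) = -4*sqrt(13)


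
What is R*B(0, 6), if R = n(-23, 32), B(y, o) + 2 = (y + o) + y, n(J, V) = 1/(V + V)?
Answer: 1/16 ≈ 0.062500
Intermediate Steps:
n(J, V) = 1/(2*V)
B(y, o) = -2 + o + 2*y (B(y, o) = -2 + ((y + o) + y) = -2 + ((o + y) + y) = -2 + (o + 2*y) = -2 + o + 2*y)
R = 1/64 (R = (1/2)/32 = (1/2)*(1/32) = 1/64 ≈ 0.015625)
R*B(0, 6) = (-2 + 6 + 2*0)/64 = (-2 + 6 + 0)/64 = (1/64)*4 = 1/16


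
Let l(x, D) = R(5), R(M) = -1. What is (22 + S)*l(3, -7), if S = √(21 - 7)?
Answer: -22 - √14 ≈ -25.742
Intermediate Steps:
l(x, D) = -1
S = √14 ≈ 3.7417
(22 + S)*l(3, -7) = (22 + √14)*(-1) = -22 - √14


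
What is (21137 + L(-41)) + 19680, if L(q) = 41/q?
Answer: 40816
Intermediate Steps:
(21137 + L(-41)) + 19680 = (21137 + 41/(-41)) + 19680 = (21137 + 41*(-1/41)) + 19680 = (21137 - 1) + 19680 = 21136 + 19680 = 40816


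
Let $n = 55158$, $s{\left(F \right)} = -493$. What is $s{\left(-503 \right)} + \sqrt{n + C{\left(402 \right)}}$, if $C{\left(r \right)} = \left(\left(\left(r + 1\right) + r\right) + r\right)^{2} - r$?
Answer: $-493 + \sqrt{1511605} \approx 736.47$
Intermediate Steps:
$C{\left(r \right)} = \left(1 + 3 r\right)^{2} - r$ ($C{\left(r \right)} = \left(\left(\left(1 + r\right) + r\right) + r\right)^{2} - r = \left(\left(1 + 2 r\right) + r\right)^{2} - r = \left(1 + 3 r\right)^{2} - r$)
$s{\left(-503 \right)} + \sqrt{n + C{\left(402 \right)}} = -493 + \sqrt{55158 + \left(\left(1 + 3 \cdot 402\right)^{2} - 402\right)} = -493 + \sqrt{55158 - \left(402 - \left(1 + 1206\right)^{2}\right)} = -493 + \sqrt{55158 - \left(402 - 1207^{2}\right)} = -493 + \sqrt{55158 + \left(1456849 - 402\right)} = -493 + \sqrt{55158 + 1456447} = -493 + \sqrt{1511605}$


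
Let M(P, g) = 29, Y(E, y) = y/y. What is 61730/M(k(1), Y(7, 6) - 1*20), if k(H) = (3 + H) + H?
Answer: 61730/29 ≈ 2128.6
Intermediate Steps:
Y(E, y) = 1
k(H) = 3 + 2*H
61730/M(k(1), Y(7, 6) - 1*20) = 61730/29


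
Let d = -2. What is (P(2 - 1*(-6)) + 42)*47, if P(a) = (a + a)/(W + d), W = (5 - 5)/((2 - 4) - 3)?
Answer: 1598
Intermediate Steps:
W = 0 (W = 0/(-2 - 3) = 0/(-5) = 0*(-⅕) = 0)
P(a) = -a (P(a) = (a + a)/(0 - 2) = (2*a)/(-2) = (2*a)*(-½) = -a)
(P(2 - 1*(-6)) + 42)*47 = (-(2 - 1*(-6)) + 42)*47 = (-(2 + 6) + 42)*47 = (-1*8 + 42)*47 = (-8 + 42)*47 = 34*47 = 1598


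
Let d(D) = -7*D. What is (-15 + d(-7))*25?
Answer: 850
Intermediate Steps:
(-15 + d(-7))*25 = (-15 - 7*(-7))*25 = (-15 + 49)*25 = 34*25 = 850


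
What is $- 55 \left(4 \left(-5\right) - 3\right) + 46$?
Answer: $1311$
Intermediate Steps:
$- 55 \left(4 \left(-5\right) - 3\right) + 46 = - 55 \left(-20 - 3\right) + 46 = \left(-55\right) \left(-23\right) + 46 = 1265 + 46 = 1311$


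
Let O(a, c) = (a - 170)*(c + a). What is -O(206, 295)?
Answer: -18036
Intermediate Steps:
O(a, c) = (-170 + a)*(a + c)
-O(206, 295) = -(206**2 - 170*206 - 170*295 + 206*295) = -(42436 - 35020 - 50150 + 60770) = -1*18036 = -18036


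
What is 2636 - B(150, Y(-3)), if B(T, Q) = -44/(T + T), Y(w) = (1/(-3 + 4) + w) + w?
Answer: 197711/75 ≈ 2636.1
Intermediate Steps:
Y(w) = 1 + 2*w (Y(w) = (1/1 + w) + w = (1 + w) + w = 1 + 2*w)
B(T, Q) = -22/T (B(T, Q) = -44*1/(2*T) = -22/T)
2636 - B(150, Y(-3)) = 2636 - (-22)/150 = 2636 - 1*(-11/75) = 2636 + 11/75 = 197711/75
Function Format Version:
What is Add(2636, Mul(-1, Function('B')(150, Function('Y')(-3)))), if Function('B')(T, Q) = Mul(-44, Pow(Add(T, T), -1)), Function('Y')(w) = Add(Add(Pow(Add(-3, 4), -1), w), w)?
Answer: Rational(197711, 75) ≈ 2636.1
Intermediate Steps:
Function('Y')(w) = Add(1, Mul(2, w)) (Function('Y')(w) = Add(Add(Pow(1, -1), w), w) = Add(Add(1, w), w) = Add(1, Mul(2, w)))
Function('B')(T, Q) = Mul(-22, Pow(T, -1)) (Function('B')(T, Q) = Mul(-44, Pow(Mul(2, T), -1)) = Mul(-44, Mul(Rational(1, 2), Pow(T, -1))) = Mul(-22, Pow(T, -1)))
Add(2636, Mul(-1, Function('B')(150, Function('Y')(-3)))) = Add(2636, Mul(-1, Mul(-22, Pow(150, -1)))) = Add(2636, Mul(-1, Mul(-22, Rational(1, 150)))) = Add(2636, Mul(-1, Rational(-11, 75))) = Add(2636, Rational(11, 75)) = Rational(197711, 75)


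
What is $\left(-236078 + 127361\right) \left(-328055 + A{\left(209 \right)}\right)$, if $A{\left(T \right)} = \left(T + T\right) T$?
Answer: $26167420881$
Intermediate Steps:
$A{\left(T \right)} = 2 T^{2}$ ($A{\left(T \right)} = 2 T T = 2 T^{2}$)
$\left(-236078 + 127361\right) \left(-328055 + A{\left(209 \right)}\right) = \left(-236078 + 127361\right) \left(-328055 + 2 \cdot 209^{2}\right) = - 108717 \left(-328055 + 2 \cdot 43681\right) = - 108717 \left(-328055 + 87362\right) = \left(-108717\right) \left(-240693\right) = 26167420881$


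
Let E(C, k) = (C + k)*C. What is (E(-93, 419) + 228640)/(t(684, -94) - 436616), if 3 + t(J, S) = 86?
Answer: -198322/436533 ≈ -0.45431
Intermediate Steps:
t(J, S) = 83 (t(J, S) = -3 + 86 = 83)
E(C, k) = C*(C + k)
(E(-93, 419) + 228640)/(t(684, -94) - 436616) = (-93*(-93 + 419) + 228640)/(83 - 436616) = (-93*326 + 228640)/(-436533) = (-30318 + 228640)*(-1/436533) = 198322*(-1/436533) = -198322/436533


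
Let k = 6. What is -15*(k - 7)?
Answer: 15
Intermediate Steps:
-15*(k - 7) = -15*(6 - 7) = -15*(-1) = 15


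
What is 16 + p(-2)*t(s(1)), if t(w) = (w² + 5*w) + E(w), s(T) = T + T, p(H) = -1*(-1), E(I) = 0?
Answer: 30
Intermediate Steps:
p(H) = 1
s(T) = 2*T
t(w) = w² + 5*w (t(w) = (w² + 5*w) + 0 = w² + 5*w)
16 + p(-2)*t(s(1)) = 16 + 1*((2*1)*(5 + 2*1)) = 16 + 1*(2*(5 + 2)) = 16 + 1*(2*7) = 16 + 1*14 = 16 + 14 = 30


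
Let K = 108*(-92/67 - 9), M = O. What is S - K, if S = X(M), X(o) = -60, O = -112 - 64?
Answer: 71040/67 ≈ 1060.3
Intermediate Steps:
O = -176
M = -176
S = -60
K = -75060/67 (K = 108*(-92*1/67 - 9) = 108*(-92/67 - 9) = 108*(-695/67) = -75060/67 ≈ -1120.3)
S - K = -60 - 1*(-75060/67) = -60 + 75060/67 = 71040/67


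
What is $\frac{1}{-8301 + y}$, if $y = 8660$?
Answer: $\frac{1}{359} \approx 0.0027855$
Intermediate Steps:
$\frac{1}{-8301 + y} = \frac{1}{-8301 + 8660} = \frac{1}{359}$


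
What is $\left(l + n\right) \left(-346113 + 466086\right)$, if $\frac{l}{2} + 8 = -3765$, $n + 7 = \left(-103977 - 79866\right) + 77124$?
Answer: $-13709554656$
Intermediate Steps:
$n = -106726$ ($n = -7 + \left(\left(-103977 - 79866\right) + 77124\right) = -7 + \left(-183843 + 77124\right) = -7 - 106719 = -106726$)
$l = -7546$ ($l = -16 + 2 \left(-3765\right) = -16 - 7530 = -7546$)
$\left(l + n\right) \left(-346113 + 466086\right) = \left(-7546 - 106726\right) \left(-346113 + 466086\right) = \left(-114272\right) 119973 = -13709554656$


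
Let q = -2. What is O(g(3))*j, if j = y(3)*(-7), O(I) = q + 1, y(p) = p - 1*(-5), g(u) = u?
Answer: 56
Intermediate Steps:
y(p) = 5 + p (y(p) = p + 5 = 5 + p)
O(I) = -1 (O(I) = -2 + 1 = -1)
j = -56 (j = (5 + 3)*(-7) = 8*(-7) = -56)
O(g(3))*j = -1*(-56) = 56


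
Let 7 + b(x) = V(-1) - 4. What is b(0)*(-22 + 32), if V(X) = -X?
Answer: -100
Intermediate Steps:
b(x) = -10 (b(x) = -7 + (-1*(-1) - 4) = -7 + (1 - 4) = -7 - 3 = -10)
b(0)*(-22 + 32) = -10*(-22 + 32) = -10*10 = -100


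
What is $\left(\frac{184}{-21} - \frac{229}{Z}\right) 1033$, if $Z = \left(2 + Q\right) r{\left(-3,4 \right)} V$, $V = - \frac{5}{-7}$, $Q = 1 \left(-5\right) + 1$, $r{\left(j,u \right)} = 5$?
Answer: $\frac{25270279}{1050} \approx 24067.0$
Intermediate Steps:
$Q = -4$ ($Q = -5 + 1 = -4$)
$V = \frac{5}{7}$ ($V = \left(-5\right) \left(- \frac{1}{7}\right) = \frac{5}{7} \approx 0.71429$)
$Z = - \frac{50}{7}$ ($Z = \left(2 - 4\right) 5 \cdot \frac{5}{7} = \left(-2\right) 5 \cdot \frac{5}{7} = \left(-10\right) \frac{5}{7} = - \frac{50}{7} \approx -7.1429$)
$\left(\frac{184}{-21} - \frac{229}{Z}\right) 1033 = \left(\frac{184}{-21} - \frac{229}{- \frac{50}{7}}\right) 1033 = \left(184 \left(- \frac{1}{21}\right) - - \frac{1603}{50}\right) 1033 = \left(- \frac{184}{21} + \frac{1603}{50}\right) 1033 = \frac{24463}{1050} \cdot 1033 = \frac{25270279}{1050}$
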